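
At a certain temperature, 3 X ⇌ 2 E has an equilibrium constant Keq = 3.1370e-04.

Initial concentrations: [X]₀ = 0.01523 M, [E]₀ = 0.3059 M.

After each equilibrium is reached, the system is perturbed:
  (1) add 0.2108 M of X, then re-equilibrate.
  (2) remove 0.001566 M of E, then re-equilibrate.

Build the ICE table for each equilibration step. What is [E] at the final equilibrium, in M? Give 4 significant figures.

[E]_eq = 0.00967 M

Q₀ = 2.6489e+04 vs Keq = 3.1370e-04 ⇒ Q>K, reverse
Step 1:
                   X          E
  init       0.01523     0.3059
  Δ           0.4504    -0.3003
  eq          0.4656   0.005628
  solve Keq expr → x = -0.1501; check Q = 3.1370e-04
Then add 0.2108 M of X.
Step 2:
                   X          E
  init        0.6764   0.005628
  Δ        -0.006138   0.004092
  eq          0.6703    0.00972
  solve Keq expr → x = 0.002046; check Q = 3.1370e-04
Then remove 0.001566 M of E.
Step 3:
                   X          E
  init        0.6703   0.008154
  Δ        -0.002275   0.001517
  eq           0.668    0.00967
  solve Keq expr → x = 7.5828e-04; check Q = 3.1370e-04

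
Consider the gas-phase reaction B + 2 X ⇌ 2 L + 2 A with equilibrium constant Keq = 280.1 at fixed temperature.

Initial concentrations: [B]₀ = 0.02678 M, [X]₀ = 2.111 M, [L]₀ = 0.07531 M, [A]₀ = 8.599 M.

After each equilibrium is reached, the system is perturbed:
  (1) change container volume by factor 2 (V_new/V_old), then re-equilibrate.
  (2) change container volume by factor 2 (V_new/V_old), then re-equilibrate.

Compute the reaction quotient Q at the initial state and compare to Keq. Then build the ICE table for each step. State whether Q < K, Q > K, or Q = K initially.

Q₀ = 3.514 vs Keq = 280.1 ⇒ Q<K, forward
Step 1:
                   B          X          L          A
  Initial    0.02678      2.111    0.07531      8.599
  Change    -0.02577   -0.05153    0.05153    0.05153
  Equil     0.001013      2.059     0.1268      8.651
  solve Keq expr → x = 0.02577; check Q = 280.1
Then change container volume by factor 2 (V_new/V_old).
Step 2:
                   B          X          L          A
  Initial 5.0672e-04       1.03    0.06342      4.325
  Change  -2.4906e-04 -4.9811e-04 4.9811e-04 4.9811e-04
  Equil   2.5766e-04      1.029    0.06392      4.326
  solve Keq expr → x = 2.4906e-04; check Q = 280.1
Then change container volume by factor 2 (V_new/V_old).
Step 3:
                   B          X          L          A
  Initial 1.2883e-04     0.5146    0.03196      2.163
  Change  -6.3860e-05 -1.2772e-04 1.2772e-04 1.2772e-04
  Equil   6.4972e-05     0.5145    0.03209      2.163
  solve Keq expr → x = 6.3860e-05; check Q = 280.1

Q₀ = 3.514; Q < K (proceeds forward)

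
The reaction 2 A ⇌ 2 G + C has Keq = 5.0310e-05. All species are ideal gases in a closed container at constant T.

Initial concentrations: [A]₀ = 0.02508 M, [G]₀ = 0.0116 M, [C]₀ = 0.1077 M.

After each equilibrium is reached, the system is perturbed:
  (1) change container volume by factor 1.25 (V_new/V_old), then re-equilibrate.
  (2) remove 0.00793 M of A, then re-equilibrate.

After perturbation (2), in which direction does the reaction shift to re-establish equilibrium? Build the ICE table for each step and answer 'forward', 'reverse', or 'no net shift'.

Direction: reverse

Q₀ = 0.02304 vs Keq = 5.0310e-05 ⇒ Q>K, reverse
Step 1:
                    A           G           C
  Initial     0.02508      0.0116      0.1077
  Change       0.0108     -0.0108   -0.005402
  Equil       0.03588  7.9579e-04      0.1023
  solve Keq expr → x = -0.005402; check Q = 5.0310e-05
Then change container volume by factor 1.25 (V_new/V_old).
Step 2:
                    A           G           C
  Initial     0.02871  6.3663e-04     0.08184
  Change  -7.3171e-05  7.3171e-05  3.6586e-05
  Equil       0.02863  7.0980e-04     0.08187
  solve Keq expr → x = 3.6586e-05; check Q = 5.0310e-05
Then remove 0.00793 M of A.
Step 3:
                    A           G           C
  Initial      0.0207  7.0980e-04     0.08187
  Change   1.9152e-04 -1.9152e-04 -9.5761e-05
  Equil        0.0209  5.1828e-04     0.08178
  solve Keq expr → x = -9.5761e-05; check Q = 5.0310e-05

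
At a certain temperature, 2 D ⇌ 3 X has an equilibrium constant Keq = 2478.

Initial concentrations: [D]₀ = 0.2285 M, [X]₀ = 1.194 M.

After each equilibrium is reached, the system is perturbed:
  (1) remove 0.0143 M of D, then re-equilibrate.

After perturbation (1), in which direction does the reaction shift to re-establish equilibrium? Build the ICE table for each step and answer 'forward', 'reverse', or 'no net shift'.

Direction: reverse

Q₀ = 32.6 vs Keq = 2478 ⇒ Q<K, forward
Step 1:
                    D           X
  I            0.2285       1.194
  C           -0.1922      0.2884
  E           0.03626       1.482
  solve Keq expr → x = 0.09612; check Q = 2478
Then remove 0.0143 M of D.
Step 2:
                    D           X
  I           0.02196       1.482
  C           0.01356    -0.02033
  E           0.03551       1.462
  solve Keq expr → x = -0.006778; check Q = 2478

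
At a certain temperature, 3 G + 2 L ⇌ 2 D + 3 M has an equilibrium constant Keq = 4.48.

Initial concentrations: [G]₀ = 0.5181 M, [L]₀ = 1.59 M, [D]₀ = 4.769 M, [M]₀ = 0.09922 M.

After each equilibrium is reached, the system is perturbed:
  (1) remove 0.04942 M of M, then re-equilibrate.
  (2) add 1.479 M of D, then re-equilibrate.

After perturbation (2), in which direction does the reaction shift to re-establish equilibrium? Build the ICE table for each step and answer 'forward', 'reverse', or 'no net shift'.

Direction: reverse

Q₀ = 0.06319 vs Keq = 4.48 ⇒ Q<K, forward
Step 1:
                   G          L          D          M
  init        0.5181       1.59      4.769    0.09922
  Δ          -0.1642    -0.1095     0.1095     0.1642
  eq          0.3539      1.481      4.878     0.2634
  solve Keq expr → x = 0.05474; check Q = 4.48
Then remove 0.04942 M of M.
Step 2:
                   G          L          D          M
  init        0.3539      1.481      4.878      0.214
  Δ         -0.02686   -0.01791    0.01791    0.02686
  eq           0.327      1.463      4.896     0.2409
  solve Keq expr → x = 0.008955; check Q = 4.48
Then add 1.479 M of D.
Step 3:
                   G          L          D          M
  init         0.327      1.463      6.375     0.2409
  Δ          0.02288    0.01526   -0.01526   -0.02288
  eq          0.3499      1.478       6.36      0.218
  solve Keq expr → x = -0.007628; check Q = 4.48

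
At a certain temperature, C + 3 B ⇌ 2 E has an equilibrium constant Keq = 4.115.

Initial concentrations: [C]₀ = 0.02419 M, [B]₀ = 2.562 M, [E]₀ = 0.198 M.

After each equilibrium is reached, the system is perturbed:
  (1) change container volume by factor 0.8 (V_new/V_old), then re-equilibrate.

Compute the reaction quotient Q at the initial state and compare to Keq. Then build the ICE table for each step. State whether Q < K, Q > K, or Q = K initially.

Q₀ = 0.09637 vs Keq = 4.115 ⇒ Q<K, forward
Step 1:
                   C          B          E
  I          0.02419      2.562      0.198
  C         -0.02325   -0.06975     0.0465
  E       9.3848e-04      2.492     0.2445
  solve Keq expr → x = 0.02325; check Q = 4.115
Then change container volume by factor 0.8 (V_new/V_old).
Step 2:
                   C          B          E
  I         0.001173      3.115     0.3056
  C       -4.1730e-04  -0.001252 8.3460e-04
  E       7.5580e-04      3.114     0.3065
  solve Keq expr → x = 4.1730e-04; check Q = 4.115

Q₀ = 0.09637; Q < K (proceeds forward)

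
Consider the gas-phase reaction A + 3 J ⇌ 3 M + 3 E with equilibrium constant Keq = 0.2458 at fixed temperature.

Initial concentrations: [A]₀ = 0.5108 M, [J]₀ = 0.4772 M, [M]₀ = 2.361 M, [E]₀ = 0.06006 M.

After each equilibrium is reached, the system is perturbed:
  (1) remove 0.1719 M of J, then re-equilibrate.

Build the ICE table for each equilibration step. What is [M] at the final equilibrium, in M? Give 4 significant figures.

Q₀ = 0.05137 vs Keq = 0.2458 ⇒ Q<K, forward
Step 1:
                   A          J          M          E
  init        0.5108     0.4772      2.361    0.06006
  Δ         -0.01078   -0.03235    0.03235    0.03235
  eq             0.5     0.4448      2.393    0.09241
  solve Keq expr → x = 0.01078; check Q = 0.2458
Then remove 0.1719 M of J.
Step 2:
                   A          J          M          E
  init           0.5     0.2729      2.393    0.09241
  Δ         0.009536    0.02861   -0.02861   -0.02861
  eq          0.5096     0.3016      2.365     0.0638
  solve Keq expr → x = -0.009536; check Q = 0.2458

[M]_eq = 2.365 M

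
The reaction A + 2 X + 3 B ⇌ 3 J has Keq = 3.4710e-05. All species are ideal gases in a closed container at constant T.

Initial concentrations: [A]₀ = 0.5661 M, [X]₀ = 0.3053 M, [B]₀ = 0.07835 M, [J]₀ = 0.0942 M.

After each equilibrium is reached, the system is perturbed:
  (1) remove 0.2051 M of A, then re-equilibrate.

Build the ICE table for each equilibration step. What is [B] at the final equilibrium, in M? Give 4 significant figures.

Q₀ = 32.94 vs Keq = 3.4710e-05 ⇒ Q>K, reverse
Step 1:
                    A           X           B           J
  Initial      0.5661      0.3053     0.07835      0.0942
  Change       0.0306      0.0612     0.09181    -0.09181
  Equil        0.5967      0.3665      0.1702    0.002393
  solve Keq expr → x = -0.0306; check Q = 3.4710e-05
Then remove 0.2051 M of A.
Step 2:
                    A           X           B           J
  Initial      0.3916      0.3665      0.1702    0.002393
  Change   1.0291e-04  2.0582e-04  3.0872e-04 -3.0872e-04
  Equil        0.3917      0.3667      0.1705    0.002084
  solve Keq expr → x = -1.0291e-04; check Q = 3.4710e-05

[B]_eq = 0.1705 M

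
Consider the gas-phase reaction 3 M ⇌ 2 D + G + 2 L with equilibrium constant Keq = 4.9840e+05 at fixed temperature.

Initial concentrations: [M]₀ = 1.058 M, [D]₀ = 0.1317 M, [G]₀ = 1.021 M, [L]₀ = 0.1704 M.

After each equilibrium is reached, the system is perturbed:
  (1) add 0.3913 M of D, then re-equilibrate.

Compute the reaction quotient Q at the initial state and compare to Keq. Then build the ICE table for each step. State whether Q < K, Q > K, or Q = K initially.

Q₀ = 4.3419e-04; Q < K (proceeds forward)

Q₀ = 4.3419e-04 vs Keq = 4.9840e+05 ⇒ Q<K, forward
Step 1:
                   M          D          G          L
  I            1.058     0.1317      1.021     0.1704
  C           -1.047     0.6978     0.3489     0.6978
  E          0.01126     0.8295       1.37     0.8682
  solve Keq expr → x = 0.3489; check Q = 4.9840e+05
Then add 0.3913 M of D.
Step 2:
                   M          D          G          L
  I          0.01126      1.221       1.37     0.8682
  C         0.003262  -0.002175  -0.001087  -0.002175
  E          0.01452      1.219      1.369     0.8661
  solve Keq expr → x = -0.001087; check Q = 4.9840e+05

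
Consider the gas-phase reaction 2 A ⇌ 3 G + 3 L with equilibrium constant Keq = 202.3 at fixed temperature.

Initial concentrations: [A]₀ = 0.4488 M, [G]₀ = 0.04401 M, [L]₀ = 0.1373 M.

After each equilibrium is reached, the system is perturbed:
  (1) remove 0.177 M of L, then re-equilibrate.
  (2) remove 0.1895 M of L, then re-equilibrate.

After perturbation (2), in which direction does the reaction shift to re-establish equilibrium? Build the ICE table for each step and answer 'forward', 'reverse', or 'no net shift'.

Direction: forward

Q₀ = 1.0954e-06 vs Keq = 202.3 ⇒ Q<K, forward
Step 1:
                    A           G           L
  I            0.4488     0.04401      0.1373
  C           -0.4223      0.6334      0.6334
  E           0.02652      0.6774      0.7707
  solve Keq expr → x = 0.2111; check Q = 202.3
Then remove 0.177 M of L.
Step 2:
                    A           G           L
  I           0.02652      0.6774      0.5937
  C         -0.007603      0.0114      0.0114
  E           0.01892      0.6888      0.6051
  solve Keq expr → x = 0.003802; check Q = 202.3
Then remove 0.1895 M of L.
Step 3:
                    A           G           L
  I           0.01892      0.6888      0.4156
  C          -0.00744     0.01116     0.01116
  E           0.01148         0.7      0.4268
  solve Keq expr → x = 0.00372; check Q = 202.3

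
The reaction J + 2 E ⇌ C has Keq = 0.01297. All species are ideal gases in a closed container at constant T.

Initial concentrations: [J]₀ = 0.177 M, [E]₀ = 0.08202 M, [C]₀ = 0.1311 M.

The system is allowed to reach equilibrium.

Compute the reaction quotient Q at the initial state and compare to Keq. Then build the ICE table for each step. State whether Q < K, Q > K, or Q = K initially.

Q₀ = 110.1; Q > K (proceeds reverse)

Q₀ = 110.1 vs Keq = 0.01297 ⇒ Q>K, reverse
Step 1:
                  J         E         C
  init        0.177   0.08202    0.1311
  Δ          0.1306    0.2613   -0.1306
  eq         0.3076    0.3433 4.7018e-04
  solve Keq expr → x = -0.1306; check Q = 0.01297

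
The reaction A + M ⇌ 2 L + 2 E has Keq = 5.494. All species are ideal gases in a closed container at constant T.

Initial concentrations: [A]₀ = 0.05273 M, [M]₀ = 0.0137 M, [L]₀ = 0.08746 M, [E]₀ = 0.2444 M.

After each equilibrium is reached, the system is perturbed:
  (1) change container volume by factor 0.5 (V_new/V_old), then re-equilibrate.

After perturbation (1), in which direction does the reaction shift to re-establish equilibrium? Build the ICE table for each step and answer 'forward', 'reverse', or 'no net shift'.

Q₀ = 0.6325 vs Keq = 5.494 ⇒ Q<K, forward
Step 1:
                  A         M         L         E
  Initial   0.05273    0.0137   0.08746    0.2444
  Change   -0.01021  -0.01021   0.02041   0.02041
  Equil     0.04252  0.003493    0.1079    0.2648
  solve Keq expr → x = 0.01021; check Q = 5.494
Then change container volume by factor 0.5 (V_new/V_old).
Step 2:
                  A         M         L         E
  Initial   0.08505  0.006986    0.2157    0.5296
  Change     0.0112    0.0112   -0.0224   -0.0224
  Equil     0.09625   0.01819    0.1933    0.5072
  solve Keq expr → x = -0.0112; check Q = 5.494

Direction: reverse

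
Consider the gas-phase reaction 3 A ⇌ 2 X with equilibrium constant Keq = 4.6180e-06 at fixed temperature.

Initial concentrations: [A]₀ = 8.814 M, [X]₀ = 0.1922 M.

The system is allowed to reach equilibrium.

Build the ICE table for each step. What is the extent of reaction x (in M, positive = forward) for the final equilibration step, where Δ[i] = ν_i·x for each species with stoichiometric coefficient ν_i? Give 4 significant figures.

x = -0.06702 M

Q₀ = 5.3950e-05 vs Keq = 4.6180e-06 ⇒ Q>K, reverse
Step 1:
                  A         X
  I           8.814    0.1922
  C           0.201    -0.134
  E           9.015   0.05817
  solve Keq expr → x = -0.06702; check Q = 4.6180e-06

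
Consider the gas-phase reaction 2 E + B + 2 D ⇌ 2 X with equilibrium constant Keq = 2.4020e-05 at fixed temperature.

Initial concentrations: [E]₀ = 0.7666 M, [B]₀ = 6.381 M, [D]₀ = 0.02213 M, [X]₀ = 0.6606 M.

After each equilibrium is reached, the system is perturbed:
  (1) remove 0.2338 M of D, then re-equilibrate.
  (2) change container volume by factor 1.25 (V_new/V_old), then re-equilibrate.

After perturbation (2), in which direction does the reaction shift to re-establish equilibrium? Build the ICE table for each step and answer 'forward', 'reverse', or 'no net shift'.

Direction: reverse

Q₀ = 237.6 vs Keq = 2.4020e-05 ⇒ Q>K, reverse
Step 1:
                   E          B          D          X
  init        0.7666      6.381    0.02213     0.6606
  Δ           0.6486     0.3243     0.6486    -0.6486
  eq           1.415      6.705     0.6707    0.01205
  solve Keq expr → x = -0.3243; check Q = 2.4020e-05
Then remove 0.2338 M of D.
Step 2:
                   E          B          D          X
  init         1.415      6.705     0.4369    0.01205
  Δ         0.004101   0.002051   0.004101  -0.004101
  eq           1.419      6.707      0.441   0.007944
  solve Keq expr → x = -0.002051; check Q = 2.4020e-05
Then change container volume by factor 1.25 (V_new/V_old).
Step 3:
                   E          B          D          X
  init         1.135      5.366     0.3528   0.006355
  Δ         0.001777 8.8869e-04   0.001777  -0.001777
  eq           1.137      5.367     0.3546   0.004578
  solve Keq expr → x = -8.8869e-04; check Q = 2.4020e-05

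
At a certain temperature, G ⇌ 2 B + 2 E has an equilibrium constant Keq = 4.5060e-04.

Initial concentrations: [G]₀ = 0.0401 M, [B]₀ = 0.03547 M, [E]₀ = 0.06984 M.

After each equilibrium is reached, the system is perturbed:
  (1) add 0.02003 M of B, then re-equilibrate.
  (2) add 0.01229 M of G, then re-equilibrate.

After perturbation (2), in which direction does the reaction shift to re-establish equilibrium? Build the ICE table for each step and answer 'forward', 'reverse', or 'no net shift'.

Q₀ = 1.5303e-04 vs Keq = 4.5060e-04 ⇒ Q<K, forward
Step 1:
                  G         B         E
  init       0.0401   0.03547   0.06984
  Δ        -0.00611   0.01222   0.01222
  eq        0.03399   0.04769   0.08206
  solve Keq expr → x = 0.00611; check Q = 4.5060e-04
Then add 0.02003 M of B.
Step 2:
                  G         B         E
  init      0.03399   0.06772   0.08206
  Δ        0.004898 -0.009795 -0.009795
  eq        0.03889   0.05793   0.07227
  solve Keq expr → x = -0.004898; check Q = 4.5060e-04
Then add 0.01229 M of G.
Step 3:
                  G         B         E
  init      0.05118   0.05793   0.07227
  Δ       -0.001952  0.003905  0.003905
  eq        0.04922   0.06183   0.07617
  solve Keq expr → x = 0.001952; check Q = 4.5060e-04

Direction: forward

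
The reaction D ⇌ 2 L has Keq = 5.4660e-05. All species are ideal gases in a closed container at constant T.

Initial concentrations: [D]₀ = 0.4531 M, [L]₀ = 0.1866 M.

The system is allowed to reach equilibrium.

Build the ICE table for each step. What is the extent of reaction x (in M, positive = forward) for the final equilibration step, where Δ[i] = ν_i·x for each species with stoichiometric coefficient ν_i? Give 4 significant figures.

x = -0.09057 M

Q₀ = 0.07685 vs Keq = 5.4660e-05 ⇒ Q>K, reverse
Step 1:
                    D           L
  init         0.4531      0.1866
  Δ           0.09057     -0.1811
  eq           0.5437    0.005451
  solve Keq expr → x = -0.09057; check Q = 5.4660e-05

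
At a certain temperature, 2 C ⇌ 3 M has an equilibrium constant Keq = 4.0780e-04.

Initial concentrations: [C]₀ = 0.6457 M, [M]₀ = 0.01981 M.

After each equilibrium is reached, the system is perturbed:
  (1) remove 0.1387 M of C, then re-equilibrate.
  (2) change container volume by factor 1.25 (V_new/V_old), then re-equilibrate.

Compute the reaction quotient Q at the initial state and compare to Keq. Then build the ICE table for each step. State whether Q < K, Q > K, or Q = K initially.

Q₀ = 1.8646e-05; Q < K (proceeds forward)

Q₀ = 1.8646e-05 vs Keq = 4.0780e-04 ⇒ Q<K, forward
Step 1:
                  C         M
  I          0.6457   0.01981
  C        -0.02285   0.03427
  E          0.6229   0.05408
  solve Keq expr → x = 0.01142; check Q = 4.0780e-04
Then remove 0.1387 M of C.
Step 2:
                  C         M
  I          0.4842   0.05408
  C         0.00535 -0.008025
  E          0.4895   0.04606
  solve Keq expr → x = -0.002675; check Q = 4.0780e-04
Then change container volume by factor 1.25 (V_new/V_old).
Step 3:
                  C         M
  I          0.3916   0.03685
  C       -0.001815  0.002723
  E          0.3898   0.03957
  solve Keq expr → x = 9.0751e-04; check Q = 4.0780e-04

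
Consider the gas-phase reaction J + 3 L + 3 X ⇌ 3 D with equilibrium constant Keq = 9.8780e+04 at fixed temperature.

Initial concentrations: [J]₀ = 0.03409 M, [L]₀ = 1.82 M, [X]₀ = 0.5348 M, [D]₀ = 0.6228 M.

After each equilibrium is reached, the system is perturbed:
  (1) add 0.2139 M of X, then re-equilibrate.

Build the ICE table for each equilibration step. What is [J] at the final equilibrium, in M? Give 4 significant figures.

[J]_eq = 2.8184e-06 M

Q₀ = 7.685 vs Keq = 9.8780e+04 ⇒ Q<K, forward
Step 1:
                   J          L          X          D
  init       0.03409       1.82     0.5348     0.6228
  Δ         -0.03408    -0.1022    -0.1022     0.1022
  eq      9.4059e-06      1.718     0.4326      0.725
  solve Keq expr → x = 0.03408; check Q = 9.8780e+04
Then add 0.2139 M of X.
Step 2:
                   J          L          X          D
  init    9.4059e-06      1.718     0.6465      0.725
  Δ       -6.5875e-06 -1.9762e-05 -1.9762e-05 1.9762e-05
  eq      2.8184e-06      1.718     0.6464     0.7251
  solve Keq expr → x = 6.5875e-06; check Q = 9.8780e+04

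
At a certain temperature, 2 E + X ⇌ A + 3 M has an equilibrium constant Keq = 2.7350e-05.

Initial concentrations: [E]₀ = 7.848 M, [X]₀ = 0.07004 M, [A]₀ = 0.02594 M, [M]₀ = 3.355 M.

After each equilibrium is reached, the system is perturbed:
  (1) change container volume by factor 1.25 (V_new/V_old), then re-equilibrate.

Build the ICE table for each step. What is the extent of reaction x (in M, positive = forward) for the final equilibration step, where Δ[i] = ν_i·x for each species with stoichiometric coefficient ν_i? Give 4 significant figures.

x = 9.3078e-07 M

Q₀ = 0.2271 vs Keq = 2.7350e-05 ⇒ Q>K, reverse
Step 1:
                   E          X          A          M
  I            7.848    0.07004    0.02594      3.355
  C          0.05187    0.02594   -0.02594   -0.07781
  E              7.9    0.09598 4.6543e-06      3.277
  solve Keq expr → x = -0.02594; check Q = 2.7350e-05
Then change container volume by factor 1.25 (V_new/V_old).
Step 2:
                   E          X          A          M
  I             6.32    0.07678 3.7234e-06      2.622
  C       -1.8616e-06 -9.3078e-07 9.3078e-07 2.7923e-06
  E             6.32    0.07678 4.6542e-06      2.622
  solve Keq expr → x = 9.3078e-07; check Q = 2.7350e-05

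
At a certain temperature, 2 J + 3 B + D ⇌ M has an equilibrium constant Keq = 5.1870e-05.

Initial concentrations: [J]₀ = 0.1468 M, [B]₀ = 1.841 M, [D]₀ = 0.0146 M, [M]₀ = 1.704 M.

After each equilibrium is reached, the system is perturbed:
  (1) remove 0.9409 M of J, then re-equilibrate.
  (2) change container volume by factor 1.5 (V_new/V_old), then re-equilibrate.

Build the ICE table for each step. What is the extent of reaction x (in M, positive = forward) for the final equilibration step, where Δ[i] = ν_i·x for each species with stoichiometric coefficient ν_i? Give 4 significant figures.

Q₀ = 868 vs Keq = 5.1870e-05 ⇒ Q>K, reverse
Step 1:
                  J         B         D         M
  I          0.1468     1.841    0.0146     1.704
  C           3.007      4.51     1.503    -1.503
  E           3.154     6.351     1.518    0.2006
  solve Keq expr → x = -1.503; check Q = 5.1870e-05
Then remove 0.9409 M of J.
Step 2:
                  J         B         D         M
  I           2.213     6.351     1.518    0.2006
  C          0.1425    0.2137   0.07124  -0.07124
  E           2.355     6.565     1.589    0.1294
  solve Keq expr → x = -0.07124; check Q = 5.1870e-05
Then change container volume by factor 1.5 (V_new/V_old).
Step 3:
                  J         B         D         M
  I            1.57     4.377     1.059   0.08625
  C          0.1395    0.2092   0.06974  -0.06974
  E            1.71     4.586     1.129   0.01651
  solve Keq expr → x = -0.06974; check Q = 5.1870e-05

x = -0.06974 M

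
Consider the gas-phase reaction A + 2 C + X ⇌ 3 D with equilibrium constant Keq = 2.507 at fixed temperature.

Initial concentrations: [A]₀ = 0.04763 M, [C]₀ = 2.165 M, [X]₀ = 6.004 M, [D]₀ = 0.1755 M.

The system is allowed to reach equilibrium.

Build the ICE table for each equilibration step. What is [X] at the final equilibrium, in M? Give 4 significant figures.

Q₀ = 0.004033 vs Keq = 2.507 ⇒ Q<K, forward
Step 1:
                  A         C         X         D
  Initial   0.04763     2.165     6.004    0.1755
  Change   -0.04713  -0.09427  -0.04713    0.1414
  Equil   4.9698e-04     2.071     5.957    0.3169
  solve Keq expr → x = 0.04713; check Q = 2.507

[X]_eq = 5.957 M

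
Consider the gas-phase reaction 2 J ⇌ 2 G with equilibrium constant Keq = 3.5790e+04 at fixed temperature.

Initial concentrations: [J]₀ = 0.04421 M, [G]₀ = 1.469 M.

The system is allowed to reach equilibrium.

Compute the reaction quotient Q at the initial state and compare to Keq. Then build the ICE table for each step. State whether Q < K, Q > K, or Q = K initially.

Q₀ = 1104; Q < K (proceeds forward)

Q₀ = 1104 vs Keq = 3.5790e+04 ⇒ Q<K, forward
Step 1:
                   J          G
  Initial    0.04421      1.469
  Change    -0.03625    0.03625
  Equil     0.007957      1.505
  solve Keq expr → x = 0.01813; check Q = 3.5790e+04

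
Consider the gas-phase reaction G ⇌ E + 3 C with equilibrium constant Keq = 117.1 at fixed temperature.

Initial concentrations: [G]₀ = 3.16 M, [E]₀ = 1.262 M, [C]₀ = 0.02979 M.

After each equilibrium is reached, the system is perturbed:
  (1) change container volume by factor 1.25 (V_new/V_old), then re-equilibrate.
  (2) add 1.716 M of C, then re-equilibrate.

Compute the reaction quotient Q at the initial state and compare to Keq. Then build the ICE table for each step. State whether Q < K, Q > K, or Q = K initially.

Q₀ = 1.0558e-05; Q < K (proceeds forward)

Q₀ = 1.0558e-05 vs Keq = 117.1 ⇒ Q<K, forward
Step 1:
                  G         E         C
  init         3.16     1.262   0.02979
  Δ          -1.407     1.407     4.222
  eq          1.753     2.669     4.252
  solve Keq expr → x = 1.407; check Q = 117.1
Then change container volume by factor 1.25 (V_new/V_old).
Step 2:
                  G         E         C
  init        1.402     2.136     3.402
  Δ         -0.1826    0.1826    0.5477
  eq          1.219     2.318     3.949
  solve Keq expr → x = 0.1826; check Q = 117.1
Then add 1.716 M of C.
Step 3:
                  G         E         C
  init        1.219     2.318     5.665
  Δ          0.3666   -0.3666      -1.1
  eq          1.586     1.952     4.566
  solve Keq expr → x = -0.3666; check Q = 117.1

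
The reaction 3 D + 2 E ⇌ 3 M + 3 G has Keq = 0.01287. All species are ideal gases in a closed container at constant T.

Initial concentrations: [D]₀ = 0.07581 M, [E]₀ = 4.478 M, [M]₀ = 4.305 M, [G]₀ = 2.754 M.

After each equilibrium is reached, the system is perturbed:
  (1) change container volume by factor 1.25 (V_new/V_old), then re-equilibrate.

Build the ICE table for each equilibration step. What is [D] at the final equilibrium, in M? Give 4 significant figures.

[D]_eq = 1.669 M

Q₀ = 1.9075e+05 vs Keq = 0.01287 ⇒ Q>K, reverse
Step 1:
                   D          E          M          G
  Initial    0.07581      4.478      4.305      2.754
  Change       2.042      1.362     -2.042     -2.042
  Equil        2.118       5.84      2.263     0.7115
  solve Keq expr → x = -0.6808; check Q = 0.01287
Then change container volume by factor 1.25 (V_new/V_old).
Step 2:
                   D          E          M          G
  Initial      1.695      4.672       1.81     0.5692
  Change    -0.02515   -0.01677    0.02515    0.02515
  Equil        1.669      4.655      1.835     0.5944
  solve Keq expr → x = 0.008383; check Q = 0.01287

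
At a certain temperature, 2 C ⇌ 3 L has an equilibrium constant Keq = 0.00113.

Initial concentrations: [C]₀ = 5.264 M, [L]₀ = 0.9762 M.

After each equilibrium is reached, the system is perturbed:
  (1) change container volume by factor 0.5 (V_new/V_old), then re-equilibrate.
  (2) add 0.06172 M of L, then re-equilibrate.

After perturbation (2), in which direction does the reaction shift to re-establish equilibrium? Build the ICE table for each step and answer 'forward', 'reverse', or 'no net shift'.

Direction: reverse

Q₀ = 0.03357 vs Keq = 0.00113 ⇒ Q>K, reverse
Step 1:
                  C         L
  init        5.264    0.9762
  Δ          0.4294   -0.6441
  eq          5.693    0.3321
  solve Keq expr → x = -0.2147; check Q = 0.00113
Then change container volume by factor 0.5 (V_new/V_old).
Step 2:
                  C         L
  init        11.39    0.6642
  Δ         0.08951   -0.1343
  eq          11.48    0.5299
  solve Keq expr → x = -0.04476; check Q = 0.00113
Then add 0.06172 M of L.
Step 3:
                  C         L
  init        11.48    0.5917
  Δ         0.04032  -0.06048
  eq          11.52    0.5312
  solve Keq expr → x = -0.02016; check Q = 0.00113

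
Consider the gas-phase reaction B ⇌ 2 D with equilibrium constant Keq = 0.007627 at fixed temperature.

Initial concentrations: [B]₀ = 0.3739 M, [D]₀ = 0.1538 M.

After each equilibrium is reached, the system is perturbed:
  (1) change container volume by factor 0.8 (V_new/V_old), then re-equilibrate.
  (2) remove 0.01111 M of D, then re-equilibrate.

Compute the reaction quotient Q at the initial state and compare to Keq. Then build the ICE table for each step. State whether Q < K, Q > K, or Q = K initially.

Q₀ = 0.06326 vs Keq = 0.007627 ⇒ Q>K, reverse
Step 1:
                   B          D
  I           0.3739     0.1538
  C          0.04852   -0.09704
  E           0.4224    0.05676
  solve Keq expr → x = -0.04852; check Q = 0.007627
Then change container volume by factor 0.8 (V_new/V_old).
Step 2:
                   B          D
  I            0.528    0.07095
  C         0.003636  -0.007272
  E           0.5317    0.06368
  solve Keq expr → x = -0.003636; check Q = 0.007627
Then remove 0.01111 M of D.
Step 3:
                   B          D
  I           0.5317    0.05257
  C        -0.005393    0.01079
  E           0.5263    0.06335
  solve Keq expr → x = 0.005393; check Q = 0.007627

Q₀ = 0.06326; Q > K (proceeds reverse)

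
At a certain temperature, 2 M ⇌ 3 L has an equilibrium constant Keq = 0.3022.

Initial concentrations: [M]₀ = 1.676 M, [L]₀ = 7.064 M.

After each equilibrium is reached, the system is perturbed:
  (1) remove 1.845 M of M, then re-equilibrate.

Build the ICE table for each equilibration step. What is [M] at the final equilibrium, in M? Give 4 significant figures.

Q₀ = 125.5 vs Keq = 0.3022 ⇒ Q>K, reverse
Step 1:
                   M          L
  I            1.676      7.064
  C             3.39     -5.085
  E            5.066      1.979
  solve Keq expr → x = -1.695; check Q = 0.3022
Then remove 1.845 M of M.
Step 2:
                   M          L
  I            3.221      1.979
  C           0.2868    -0.4302
  E            3.508      1.549
  solve Keq expr → x = -0.1434; check Q = 0.3022

[M]_eq = 3.508 M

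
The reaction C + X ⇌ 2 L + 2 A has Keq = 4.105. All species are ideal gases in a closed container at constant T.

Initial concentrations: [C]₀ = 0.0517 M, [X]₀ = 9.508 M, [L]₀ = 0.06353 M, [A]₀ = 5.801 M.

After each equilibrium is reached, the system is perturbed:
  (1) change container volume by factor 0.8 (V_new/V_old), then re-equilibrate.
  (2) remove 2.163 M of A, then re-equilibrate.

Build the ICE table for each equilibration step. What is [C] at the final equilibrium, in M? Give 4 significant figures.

[C]_eq = 0.01691 M

Q₀ = 0.2763 vs Keq = 4.105 ⇒ Q<K, forward
Step 1:
                   C          X          L          A
  I           0.0517      9.508    0.06353      5.801
  C          -0.0356    -0.0356     0.0712     0.0712
  E           0.0161      9.472     0.1347      5.872
  solve Keq expr → x = 0.0356; check Q = 4.105
Then change container volume by factor 0.8 (V_new/V_old).
Step 2:
                   C          X          L          A
  I          0.02012      11.84     0.1684       7.34
  C         0.006525   0.006525   -0.01305   -0.01305
  E          0.02665      11.85     0.1554      7.327
  solve Keq expr → x = -0.006525; check Q = 4.105
Then remove 2.163 M of A.
Step 3:
                   C          X          L          A
  I          0.02665      11.85     0.1554      5.164
  C        -0.009742  -0.009742    0.01948    0.01948
  E          0.01691      11.84     0.1749      5.184
  solve Keq expr → x = 0.009742; check Q = 4.105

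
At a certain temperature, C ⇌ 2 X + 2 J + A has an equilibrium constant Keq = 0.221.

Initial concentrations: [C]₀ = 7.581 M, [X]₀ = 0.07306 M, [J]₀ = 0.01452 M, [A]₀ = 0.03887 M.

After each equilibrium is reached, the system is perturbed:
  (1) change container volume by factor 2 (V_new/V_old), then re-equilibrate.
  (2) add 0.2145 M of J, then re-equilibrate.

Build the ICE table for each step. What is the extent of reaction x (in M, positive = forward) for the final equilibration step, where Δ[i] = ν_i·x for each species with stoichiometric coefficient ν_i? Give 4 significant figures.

Q₀ = 5.7701e-09 vs Keq = 0.221 ⇒ Q<K, forward
Step 1:
                    C           X           J           A
  init          7.581     0.07306     0.01452     0.03887
  Δ           -0.6012       1.202       1.202      0.6012
  eq             6.98       1.276       1.217      0.6401
  solve Keq expr → x = 0.6012; check Q = 0.221
Then change container volume by factor 2 (V_new/V_old).
Step 2:
                    C           X           J           A
  init           3.49      0.6378      0.6085      0.3201
  Δ           -0.2248      0.4497      0.4497      0.2248
  eq            3.265       1.087       1.058      0.5449
  solve Keq expr → x = 0.2248; check Q = 0.221
Then add 0.2145 M of J.
Step 3:
                    C           X           J           A
  init          3.265       1.087       1.273      0.5449
  Δ            0.0398     -0.0796     -0.0796     -0.0398
  eq            3.305       1.008       1.193      0.5051
  solve Keq expr → x = -0.0398; check Q = 0.221

x = -0.0398 M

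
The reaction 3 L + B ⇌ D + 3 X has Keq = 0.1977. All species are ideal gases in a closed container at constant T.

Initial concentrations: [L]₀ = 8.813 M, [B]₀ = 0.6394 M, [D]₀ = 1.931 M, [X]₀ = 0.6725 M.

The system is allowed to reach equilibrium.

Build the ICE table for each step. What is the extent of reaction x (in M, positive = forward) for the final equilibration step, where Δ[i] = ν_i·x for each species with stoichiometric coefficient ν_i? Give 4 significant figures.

Q₀ = 0.001342 vs Keq = 0.1977 ⇒ Q<K, forward
Step 1:
                   L          B          D          X
  I            8.813     0.6394      1.931     0.6725
  C           -1.287    -0.4289     0.4289      1.287
  E            7.526     0.2105       2.36      1.959
  solve Keq expr → x = 0.4289; check Q = 0.1977

x = 0.4289 M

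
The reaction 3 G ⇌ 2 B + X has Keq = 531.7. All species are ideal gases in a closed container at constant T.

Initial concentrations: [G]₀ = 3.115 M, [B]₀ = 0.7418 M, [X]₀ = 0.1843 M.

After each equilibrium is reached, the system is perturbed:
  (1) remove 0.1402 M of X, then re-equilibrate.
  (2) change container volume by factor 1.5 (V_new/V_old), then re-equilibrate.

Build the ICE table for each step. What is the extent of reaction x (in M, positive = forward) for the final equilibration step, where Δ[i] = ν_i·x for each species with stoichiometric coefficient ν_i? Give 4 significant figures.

Q₀ = 0.003355 vs Keq = 531.7 ⇒ Q<K, forward
Step 1:
                  G         B         X
  I           3.115    0.7418    0.1843
  C          -2.868     1.912    0.9559
  E          0.2472     2.654      1.14
  solve Keq expr → x = 0.9559; check Q = 531.7
Then remove 0.1402 M of X.
Step 2:
                  G         B         X
  I          0.2472     2.654         1
  C       -0.009923  0.006615  0.003308
  E          0.2373      2.66     1.003
  solve Keq expr → x = 0.003308; check Q = 531.7
Then change container volume by factor 1.5 (V_new/V_old).
Step 3:
                  G         B         X
  I          0.1582     1.774    0.6689
  C               0         0         0
  E          0.1582     1.774    0.6689
  solve Keq expr → x = 0; check Q = 531.7

x = 0 M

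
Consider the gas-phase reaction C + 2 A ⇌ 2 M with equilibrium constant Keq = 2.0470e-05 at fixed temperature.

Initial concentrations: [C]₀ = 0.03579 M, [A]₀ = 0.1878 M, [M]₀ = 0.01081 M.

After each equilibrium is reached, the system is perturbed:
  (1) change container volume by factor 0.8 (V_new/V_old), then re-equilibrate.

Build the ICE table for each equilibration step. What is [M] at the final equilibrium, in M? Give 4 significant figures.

[M]_eq = 2.5431e-04 M

Q₀ = 0.09258 vs Keq = 2.0470e-05 ⇒ Q>K, reverse
Step 1:
                   C          A          M
  init       0.03579     0.1878    0.01081
  Δ         0.005314    0.01063   -0.01063
  eq          0.0411     0.1984 1.8201e-04
  solve Keq expr → x = -0.005314; check Q = 2.0470e-05
Then change container volume by factor 0.8 (V_new/V_old).
Step 2:
                   C          A          M
  init       0.05138      0.248 2.2752e-04
  Δ       -1.3397e-05 -2.6794e-05 2.6794e-05
  eq         0.05137      0.248 2.5431e-04
  solve Keq expr → x = 1.3397e-05; check Q = 2.0470e-05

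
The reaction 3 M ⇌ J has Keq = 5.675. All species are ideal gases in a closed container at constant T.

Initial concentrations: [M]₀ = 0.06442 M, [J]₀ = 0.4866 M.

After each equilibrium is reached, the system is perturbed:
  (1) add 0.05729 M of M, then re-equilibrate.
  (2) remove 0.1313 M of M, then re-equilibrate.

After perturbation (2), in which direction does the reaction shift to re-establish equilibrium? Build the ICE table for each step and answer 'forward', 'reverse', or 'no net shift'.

Q₀ = 1820 vs Keq = 5.675 ⇒ Q>K, reverse
Step 1:
                  M         J
  Initial   0.06442    0.4866
  Change     0.3393   -0.1131
  Equil      0.4037    0.3735
  solve Keq expr → x = -0.1131; check Q = 5.675
Then add 0.05729 M of M.
Step 2:
                  M         J
  Initial     0.461    0.3735
  Change   -0.05123   0.01708
  Equil      0.4098    0.3906
  solve Keq expr → x = 0.01708; check Q = 5.675
Then remove 0.1313 M of M.
Step 3:
                  M         J
  Initial    0.2785    0.3906
  Change     0.1172  -0.03905
  Equil      0.3957    0.3515
  solve Keq expr → x = -0.03905; check Q = 5.675

Direction: reverse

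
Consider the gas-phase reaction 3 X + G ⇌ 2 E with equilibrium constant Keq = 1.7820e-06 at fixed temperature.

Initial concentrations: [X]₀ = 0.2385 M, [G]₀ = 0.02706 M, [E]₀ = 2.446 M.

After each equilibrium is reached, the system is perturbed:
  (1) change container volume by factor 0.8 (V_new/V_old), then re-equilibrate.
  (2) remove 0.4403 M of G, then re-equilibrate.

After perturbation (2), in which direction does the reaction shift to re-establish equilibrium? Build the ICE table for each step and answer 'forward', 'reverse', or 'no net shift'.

Q₀ = 1.6297e+04 vs Keq = 1.7820e-06 ⇒ Q>K, reverse
Step 1:
                   X          G          E
  I           0.2385    0.02706      2.446
  C            3.652      1.217     -2.435
  E             3.89      1.244    0.01143
  solve Keq expr → x = -1.217; check Q = 1.7820e-06
Then change container volume by factor 0.8 (V_new/V_old).
Step 2:
                   X          G          E
  I            4.863      1.555    0.01428
  C        -0.005297  -0.001766   0.003531
  E            4.858      1.554    0.01781
  solve Keq expr → x = 0.001766; check Q = 1.7820e-06
Then remove 0.4403 M of G.
Step 3:
                   X          G          E
  I            4.858      1.113    0.01781
  C         0.004059   0.001353  -0.002706
  E            4.862      1.115    0.01511
  solve Keq expr → x = -0.001353; check Q = 1.7820e-06

Direction: reverse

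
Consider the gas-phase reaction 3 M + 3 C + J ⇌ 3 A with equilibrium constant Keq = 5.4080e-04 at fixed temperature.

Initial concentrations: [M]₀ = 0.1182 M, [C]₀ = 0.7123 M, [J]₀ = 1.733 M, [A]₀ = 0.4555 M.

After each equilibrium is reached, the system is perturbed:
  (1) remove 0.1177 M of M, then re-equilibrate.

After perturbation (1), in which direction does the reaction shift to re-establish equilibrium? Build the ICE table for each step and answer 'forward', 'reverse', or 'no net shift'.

Direction: reverse

Q₀ = 91.37 vs Keq = 5.4080e-04 ⇒ Q>K, reverse
Step 1:
                   M          C          J          A
  Initial     0.1182     0.7123      1.733     0.4555
  Change       0.398      0.398     0.1327     -0.398
  Equil       0.5162       1.11      1.866    0.05749
  solve Keq expr → x = -0.1327; check Q = 5.4080e-04
Then remove 0.1177 M of M.
Step 2:
                   M          C          J          A
  Initial     0.3985       1.11      1.866    0.05749
  Change     0.01135    0.01135   0.003782   -0.01135
  Equil       0.4099      1.122      1.869    0.04614
  solve Keq expr → x = -0.003782; check Q = 5.4080e-04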